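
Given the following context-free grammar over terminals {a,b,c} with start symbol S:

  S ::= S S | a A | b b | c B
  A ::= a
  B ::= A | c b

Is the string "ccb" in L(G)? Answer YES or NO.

Convert to CNF:
  S -> S S | T0 B | T1 T1 | T2 A
  A -> a
  B -> T0 T1 | a
  T0 -> c
  T1 -> b
  T2 -> a

CYK table (by increasing span):
  cell(0,0) c: {T0}  orig:{}
  cell(1,1) c: {T0}  orig:{}
  cell(2,2) b: {T1}  orig:{}
  cell(0,1) cc: ∅
  cell(1,2) cb: {B}
  cell(0,2) ccb: {S}

S ∈ T[0,2] ⇒ YES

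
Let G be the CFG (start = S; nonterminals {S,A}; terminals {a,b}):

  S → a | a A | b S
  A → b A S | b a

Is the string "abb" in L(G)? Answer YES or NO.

Convert to CNF:
  S -> T0 S | T1 A | a
  A -> T0 T1 | T0 X2
  T0 -> b
  T1 -> a
  X2 -> A S

CYK table (by increasing span):
  T[0,0] 'a' = {S,T1}  orig:{S}
  T[1,1] 'b' = {T0}  orig:{}
  T[2,2] 'b' = {T0}  orig:{}
  T[0,1] 'ab' = ∅
  T[1,2] 'bb' = ∅
  T[0,2] 'abb' = ∅

S ∉ T[0,2] ⇒ NO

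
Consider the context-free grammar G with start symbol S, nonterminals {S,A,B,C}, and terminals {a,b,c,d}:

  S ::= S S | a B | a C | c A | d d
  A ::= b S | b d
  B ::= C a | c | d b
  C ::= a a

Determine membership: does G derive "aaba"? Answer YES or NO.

CNF form of G:
  S -> S S | T1 T1 | T2 B | T2 C | T3 A
  A -> T0 S | T0 T1
  B -> C T2 | T1 T0 | c
  C -> T2 T2
  T0 -> b
  T1 -> d
  T2 -> a
  T3 -> c

Fill CYK table bottom-up:
  [0..0]={T2}  "a"  orig:{}
  [1..1]={T2}  "a"  orig:{}
  [2..2]={T0}  "b"  orig:{}
  [3..3]={T2}  "a"  orig:{}
  [0..1]={C}  "aa"
  [1..2]=∅  "ab"
  [2..3]=∅  "ba"
  [0..2]=∅  "aab"
  [1..3]=∅  "aba"
  [0..3]=∅  "aaba"

S ∉ T[0,3] ⇒ NO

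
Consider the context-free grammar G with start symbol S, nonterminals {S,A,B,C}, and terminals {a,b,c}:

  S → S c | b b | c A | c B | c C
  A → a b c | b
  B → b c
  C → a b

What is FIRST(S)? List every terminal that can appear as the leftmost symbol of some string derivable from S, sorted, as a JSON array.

FIRST sets, iterate to fixpoint:
iter 1:
  A via A→a b c: +{a}
  A via A→b: +{b}
  B via B→b c: +{b}
  C via C→a b: +{a}
  S via S→b b: +{b}
  S via S→c A: +{c}
  S: {b,c}  A: {a,b}  B: {b}  C: {a}
iter 2: (stable)
  S: {b,c}  A: {a,b}  B: {b}  C: {a}

FIRST(S) = ["b", "c"]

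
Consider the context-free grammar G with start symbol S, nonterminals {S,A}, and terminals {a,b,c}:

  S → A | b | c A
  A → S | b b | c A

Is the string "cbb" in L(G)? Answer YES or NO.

Convert to CNF:
  S -> T0 T0 | T1 A | b
  A -> T0 T0 | T1 A | b
  T0 -> b
  T1 -> c

CYK table (by increasing span):
  cell(0,0) c: {T1}  orig:{}
  cell(1,1) b: {A,S,T0}  orig:{A,S}
  cell(2,2) b: {A,S,T0}  orig:{A,S}
  cell(0,1) cb: {A,S}
  cell(1,2) bb: {A,S}
  cell(0,2) cbb: {A,S}

S ∈ T[0,2] ⇒ YES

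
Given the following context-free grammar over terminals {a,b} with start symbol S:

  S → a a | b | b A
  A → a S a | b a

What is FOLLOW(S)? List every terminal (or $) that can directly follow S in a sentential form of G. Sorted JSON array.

FIRST iteration:
pass 1:
  A via A→a S a: +{a}
  A via A→b a: +{b}
  S via S→a a: +{a}
  S via S→b: +{b}
  FIRST[S]={a,b}  FIRST[A]={a,b}
pass 2: (stable)
  FIRST[S]={a,b}  FIRST[A]={a,b}

Compute FOLLOW by fixpoint:
initialize: $ ∈ FOLLOW(S)
round 1:
  A→a S a: FOLLOW(S) ⊇ FIRST(a) = {a}; new: +{a}
  S→b A: FOLLOW(A) ⊇ FOLLOW(S) ⊇ {$,a}; new: +{$,a}
  FOLLOW(S)={$,a}  FOLLOW(A)={$,a}
round 2: (stable)
  FOLLOW(S)={$,a}  FOLLOW(A)={$,a}

FOLLOW(S) = ["$", "a"]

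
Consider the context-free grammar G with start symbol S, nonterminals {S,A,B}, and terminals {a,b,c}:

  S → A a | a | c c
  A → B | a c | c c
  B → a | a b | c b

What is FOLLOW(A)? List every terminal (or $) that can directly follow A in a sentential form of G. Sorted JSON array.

Compute FIRST by fixpoint:
round 1:
  A via A→a c: +{a}
  A via A→c c: +{c}
  B via B→a: +{a}
  B via B→c b: +{c}
  S via S→A a: +{a,c}
  FIRST[S]={a,c}  FIRST[A]={a,c}  FIRST[B]={a,c}
round 2: done
  FIRST[S]={a,c}  FIRST[A]={a,c}  FIRST[B]={a,c}

FOLLOW iteration:
FOLLOW(S) := {$}
pass 1:
  S→A a: FOLLOW(A) ⊇ FIRST(a) = {a}; new: +{a}
  S: {$}  A: {a}  B: {}
pass 2:
  A→B: FOLLOW(B) ⊇ FOLLOW(A) ⊇ {a}; new: +{a}
  S: {$}  A: {a}  B: {a}
pass 3: (no change)
  S: {$}  A: {a}  B: {a}

FOLLOW(A) = ["a"]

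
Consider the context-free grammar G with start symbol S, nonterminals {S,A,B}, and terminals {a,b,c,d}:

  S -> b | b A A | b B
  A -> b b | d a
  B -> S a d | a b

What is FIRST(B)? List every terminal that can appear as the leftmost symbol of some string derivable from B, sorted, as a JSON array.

FIRST sets, iterate to fixpoint:
iter 1:
  A via A→b b: +{b}
  A via A→d a: +{d}
  B via B→a b: +{a}
  S via S→b: +{b}
  S: {b}  A: {b,d}  B: {a}
iter 2:
  B via B→S a d: +{b}
  S: {b}  A: {b,d}  B: {a,b}
iter 3: — fixpoint
  S: {b}  A: {b,d}  B: {a,b}

FIRST(B) = ["a", "b"]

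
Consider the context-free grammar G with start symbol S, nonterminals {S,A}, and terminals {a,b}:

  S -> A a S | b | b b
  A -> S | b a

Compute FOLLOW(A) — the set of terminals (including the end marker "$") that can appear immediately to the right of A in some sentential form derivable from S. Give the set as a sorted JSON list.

Compute FIRST by fixpoint:
[1]
  A via A→b a: +{b}
  S via S→A a S: +{b}
  S: {b}  A: {b}
[2] (stable)
  S: {b}  A: {b}

Compute FOLLOW by fixpoint:
initialize: $ ∈ FOLLOW(S)
round 1:
  S→A a S: FOLLOW(A) ⊇ FIRST(a) = {a}; new: +{a}
  FOLLOW(S)={$}  FOLLOW(A)={a}
round 2:
  A→S: FOLLOW(S) ⊇ FOLLOW(A) ⊇ {a}; new: +{a}
  FOLLOW(S)={$,a}  FOLLOW(A)={a}
round 3: (stable)
  FOLLOW(S)={$,a}  FOLLOW(A)={a}

FOLLOW(A) = ["a"]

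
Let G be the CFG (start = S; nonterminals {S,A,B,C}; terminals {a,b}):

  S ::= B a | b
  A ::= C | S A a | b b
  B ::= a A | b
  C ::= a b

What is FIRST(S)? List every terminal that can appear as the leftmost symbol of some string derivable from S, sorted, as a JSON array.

Compute FIRST by fixpoint:
pass 1:
  A via A→b b: +{b}
  B via B→a A: +{a}
  B via B→b: +{b}
  C via C→a b: +{a}
  S via S→B a: +{a,b}
  FIRST(S)={a,b}  FIRST(A)={b}  FIRST(B)={a,b}  FIRST(C)={a}
pass 2:
  A via A→C: +{a}
  FIRST(S)={a,b}  FIRST(A)={a,b}  FIRST(B)={a,b}  FIRST(C)={a}
pass 3: (no change)
  FIRST(S)={a,b}  FIRST(A)={a,b}  FIRST(B)={a,b}  FIRST(C)={a}

FIRST(S) = ["a", "b"]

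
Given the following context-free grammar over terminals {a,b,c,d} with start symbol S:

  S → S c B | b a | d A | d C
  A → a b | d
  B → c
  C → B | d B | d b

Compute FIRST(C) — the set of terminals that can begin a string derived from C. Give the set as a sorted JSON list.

Compute FIRST by fixpoint:
[1]
  A via A→a b: +{a}
  A via A→d: +{d}
  B via B→c: +{c}
  C via C→B: +{c}
  C via C→d B: +{d}
  S via S→b a: +{b}
  S via S→d A: +{d}
  FIRST(S)={b,d}  FIRST(A)={a,d}  FIRST(B)={c}  FIRST(C)={c,d}
[2] (no change)
  FIRST(S)={b,d}  FIRST(A)={a,d}  FIRST(B)={c}  FIRST(C)={c,d}

FIRST(C) = ["c", "d"]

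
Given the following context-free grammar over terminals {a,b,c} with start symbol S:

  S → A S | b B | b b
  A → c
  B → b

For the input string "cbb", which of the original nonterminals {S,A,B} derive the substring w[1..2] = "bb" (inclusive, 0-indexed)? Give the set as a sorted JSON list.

CNF form of G:
  S -> A S | T0 B | T0 T0
  A -> c
  B -> b
  T0 -> b

Fill CYK table bottom-up, restricted to cells inside w[1..2]:
  [1..1]={B,T0}  "b"  orig:{B}
  [2..2]={B,T0}  "b"  orig:{B}
  [1..2]={S}  "bb"

Original NTs in T[1,2] deriving "bb": ["S"]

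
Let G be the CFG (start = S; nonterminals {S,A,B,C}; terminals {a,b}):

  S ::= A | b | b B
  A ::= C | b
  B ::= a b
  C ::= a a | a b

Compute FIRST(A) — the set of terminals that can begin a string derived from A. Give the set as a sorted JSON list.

FIRST iteration:
round 1:
  A via A→b: +{b}
  B via B→a b: +{a}
  C via C→a a: +{a}
  S via S→A: +{b}
  FIRST[S]={b}  FIRST[A]={b}  FIRST[B]={a}  FIRST[C]={a}
round 2:
  A via A→C: +{a}
  S via S→A: +{a}
  FIRST[S]={a,b}  FIRST[A]={a,b}  FIRST[B]={a}  FIRST[C]={a}
round 3: — fixpoint
  FIRST[S]={a,b}  FIRST[A]={a,b}  FIRST[B]={a}  FIRST[C]={a}

FIRST(A) = ["a", "b"]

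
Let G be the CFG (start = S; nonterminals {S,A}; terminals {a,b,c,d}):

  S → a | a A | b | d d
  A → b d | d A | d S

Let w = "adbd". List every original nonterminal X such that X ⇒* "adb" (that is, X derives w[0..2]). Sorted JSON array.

CNF form of G:
  S -> T1 T1 | T2 A | a | b
  A -> T0 T1 | T1 A | T1 S
  T0 -> b
  T1 -> d
  T2 -> a

Fill CYK table bottom-up — only the sub-triangle for w[0..2]:
  T[0,0] 'a' = {S,T2}  orig:{S}
  T[1,1] 'd' = {T1}  orig:{}
  T[2,2] 'b' = {S,T0}  orig:{S}
  T[0,1] 'ad' = ∅
  T[1,2] 'db' = {A}
  T[0,2] 'adb' = {S}

Original NTs in T[0,2] deriving "adb": ["S"]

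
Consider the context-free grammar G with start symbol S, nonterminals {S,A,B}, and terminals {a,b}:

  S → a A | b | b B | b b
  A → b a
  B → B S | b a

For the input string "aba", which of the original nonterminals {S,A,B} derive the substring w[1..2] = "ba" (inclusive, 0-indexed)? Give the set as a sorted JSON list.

CNF form of G:
  S -> T0 B | T0 T0 | T1 A | b
  A -> T0 T1
  B -> B S | T0 T1
  T0 -> b
  T1 -> a

CYK table (by increasing span), restricted to cells inside w[1..2]:
  cell(1,1) b: {S,T0}  orig:{S}
  cell(2,2) a: {T1}  orig:{}
  cell(1,2) ba: {A,B}

Original NTs in T[1,2] deriving "ba": ["A", "B"]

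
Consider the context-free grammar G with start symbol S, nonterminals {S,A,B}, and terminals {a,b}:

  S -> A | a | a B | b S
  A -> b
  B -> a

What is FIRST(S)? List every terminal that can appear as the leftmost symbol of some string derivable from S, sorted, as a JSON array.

FIRST sets, iterate to fixpoint:
round 1:
  A via A→b: +{b}
  B via B→a: +{a}
  S via S→A: +{b}
  S via S→a: +{a}
  FIRST(S)={a,b}  FIRST(A)={b}  FIRST(B)={a}
round 2: — fixpoint
  FIRST(S)={a,b}  FIRST(A)={b}  FIRST(B)={a}

FIRST(S) = ["a", "b"]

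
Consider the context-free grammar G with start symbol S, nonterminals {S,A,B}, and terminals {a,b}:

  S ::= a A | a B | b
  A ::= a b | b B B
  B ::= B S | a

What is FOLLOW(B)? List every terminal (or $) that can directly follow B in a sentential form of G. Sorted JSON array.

FIRST iteration:
iter 1:
  A via A→a b: +{a}
  A via A→b B B: +{b}
  B via B→a: +{a}
  S via S→a A: +{a}
  S via S→b: +{b}
  FIRST[S]={a,b}  FIRST[A]={a,b}  FIRST[B]={a}
iter 2: done
  FIRST[S]={a,b}  FIRST[A]={a,b}  FIRST[B]={a}

FOLLOW iteration:
initialize: $ ∈ FOLLOW(S)
[1]
  A→b B B: FOLLOW(B) ⊇ FIRST(B) = {a}; new: +{a}
  B→B S: FOLLOW(B) ⊇ FIRST(S) = {a,b}; new: +{b}
  B→B S: FOLLOW(S) ⊇ FOLLOW(B) ⊇ {a,b}; new: +{a,b}
  S→a A: FOLLOW(A) ⊇ FOLLOW(S) ⊇ {$,a,b}; new: +{$,a,b}
  S→a B: FOLLOW(B) ⊇ FOLLOW(S) ⊇ {$,a,b}; new: +{$}
  FOLLOW(S)={$,a,b}  FOLLOW(A)={$,a,b}  FOLLOW(B)={$,a,b}
[2] — fixpoint
  FOLLOW(S)={$,a,b}  FOLLOW(A)={$,a,b}  FOLLOW(B)={$,a,b}

FOLLOW(B) = ["$", "a", "b"]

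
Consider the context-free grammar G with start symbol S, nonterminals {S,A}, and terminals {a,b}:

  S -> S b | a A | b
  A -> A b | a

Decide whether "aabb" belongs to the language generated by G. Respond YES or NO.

CNF form of G:
  S -> S T0 | T1 A | b
  A -> A T0 | a
  T0 -> b
  T1 -> a

Fill CYK table bottom-up:
  [0..0]={A,T1}  "a"  orig:{A}
  [1..1]={A,T1}  "a"  orig:{A}
  [2..2]={S,T0}  "b"  orig:{S}
  [3..3]={S,T0}  "b"  orig:{S}
  [0..1]={S}  "aa"
  [1..2]={A}  "ab"
  [2..3]={S}  "bb"
  [0..2]={S}  "aab"
  [1..3]={A}  "abb"
  [0..3]={S}  "aabb"

S ∈ T[0,3] ⇒ YES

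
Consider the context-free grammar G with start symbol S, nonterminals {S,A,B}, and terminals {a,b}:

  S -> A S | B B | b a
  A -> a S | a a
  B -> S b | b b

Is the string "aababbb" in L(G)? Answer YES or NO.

CNF form of G:
  S -> A S | B B | T1 T0
  A -> T0 S | T0 T0
  B -> S T1 | T1 T1
  T0 -> a
  T1 -> b

CYK table (by increasing span):
  [0..0]={T0}  "a"  orig:{}
  [1..1]={T0}  "a"  orig:{}
  [2..2]={T1}  "b"  orig:{}
  [3..3]={T0}  "a"  orig:{}
  [4..4]={T1}  "b"  orig:{}
  [5..5]={T1}  "b"  orig:{}
  [6..6]={T1}  "b"  orig:{}
  [0..1]={A}  "aa"
  [1..2]=∅  "ab"
  [2..3]={S}  "ba"
  [3..4]=∅  "ab"
  [4..5]={B}  "bb"
  [5..6]={B}  "bb"
  [0..2]=∅  "aab"
  [1..3]={A}  "aba"
  [2..4]={B}  "bab"
  [3..5]=∅  "abb"
  [4..6]=∅  "bbb"
  [0..3]={S}  "aaba"
  [1..4]=∅  "abab"
  [2..5]=∅  "babb"
  [3..6]=∅  "abbb"
  [0..4]={B}  "aabab"
  [1..5]=∅  "ababb"
  [2..6]={S}  "babbb"
  [0..5]=∅  "aababb"
  [1..6]={A}  "ababbb"
  [0..6]={S}  "aababbb"

S ∈ T[0,6] ⇒ YES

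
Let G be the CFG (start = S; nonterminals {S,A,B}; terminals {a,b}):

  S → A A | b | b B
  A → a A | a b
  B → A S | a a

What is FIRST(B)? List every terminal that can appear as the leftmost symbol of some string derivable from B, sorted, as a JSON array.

Compute FIRST by fixpoint:
[1]
  A via A→a A: +{a}
  B via B→A S: +{a}
  S via S→A A: +{a}
  S via S→b: +{b}
  FIRST(S)={a,b}  FIRST(A)={a}  FIRST(B)={a}
[2] — fixpoint
  FIRST(S)={a,b}  FIRST(A)={a}  FIRST(B)={a}

FIRST(B) = ["a"]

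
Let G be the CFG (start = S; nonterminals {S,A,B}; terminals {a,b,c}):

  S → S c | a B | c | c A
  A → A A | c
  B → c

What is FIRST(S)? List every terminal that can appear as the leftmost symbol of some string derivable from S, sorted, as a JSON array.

FIRST sets, iterate to fixpoint:
iter 1:
  A via A→c: +{c}
  B via B→c: +{c}
  S via S→a B: +{a}
  S via S→c: +{c}
  FIRST[S]={a,c}  FIRST[A]={c}  FIRST[B]={c}
iter 2: done
  FIRST[S]={a,c}  FIRST[A]={c}  FIRST[B]={c}

FIRST(S) = ["a", "c"]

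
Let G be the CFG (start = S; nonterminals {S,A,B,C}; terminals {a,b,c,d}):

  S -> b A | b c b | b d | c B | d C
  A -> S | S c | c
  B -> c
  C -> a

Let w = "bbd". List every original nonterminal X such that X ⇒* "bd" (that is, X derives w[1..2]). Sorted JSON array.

Convert to CNF:
  S -> T0 B | T1 A | T1 T2 | T1 X4 | T2 C
  A -> S T0 | T0 B | T1 A | T1 T2 | T1 X3 | T2 C | c
  B -> c
  C -> a
  T0 -> c
  T1 -> b
  T2 -> d
  X3 -> T0 T1
  X4 -> T0 T1

CYK fill — only the sub-triangle for w[1..2]:
  [1..1]={T1}  "b"  orig:{}
  [2..2]={T2}  "d"  orig:{}
  [1..2]={A,S}  "bd"

Original NTs in T[1,2] deriving "bd": ["A", "S"]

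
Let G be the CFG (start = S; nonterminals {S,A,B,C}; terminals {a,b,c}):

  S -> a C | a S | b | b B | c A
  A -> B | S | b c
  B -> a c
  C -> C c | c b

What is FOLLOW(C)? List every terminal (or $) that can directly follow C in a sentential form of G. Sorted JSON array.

Compute FIRST by fixpoint:
pass 1:
  A via A→b c: +{b}
  B via B→a c: +{a}
  C via C→c b: +{c}
  S via S→a C: +{a}
  S via S→b: +{b}
  S via S→c A: +{c}
  FIRST(S)={a,b,c}  FIRST(A)={b}  FIRST(B)={a}  FIRST(C)={c}
pass 2:
  A via A→B: +{a}
  A via A→S: +{c}
  FIRST(S)={a,b,c}  FIRST(A)={a,b,c}  FIRST(B)={a}  FIRST(C)={c}
pass 3: — fixpoint
  FIRST(S)={a,b,c}  FIRST(A)={a,b,c}  FIRST(B)={a}  FIRST(C)={c}

FOLLOW sets:
FOLLOW(S) := {$}
pass 1:
  C→C c: FOLLOW(C) ⊇ FIRST(c) = {c}; new: +{c}
  S→a C: FOLLOW(C) ⊇ FOLLOW(S) ⊇ {$}; new: +{$}
  S→b B: FOLLOW(B) ⊇ FOLLOW(S) ⊇ {$}; new: +{$}
  S→c A: FOLLOW(A) ⊇ FOLLOW(S) ⊇ {$}; new: +{$}
  FOLLOW[S]={$}  FOLLOW[A]={$}  FOLLOW[B]={$}  FOLLOW[C]={$,c}
pass 2: (no change)
  FOLLOW[S]={$}  FOLLOW[A]={$}  FOLLOW[B]={$}  FOLLOW[C]={$,c}

FOLLOW(C) = ["$", "c"]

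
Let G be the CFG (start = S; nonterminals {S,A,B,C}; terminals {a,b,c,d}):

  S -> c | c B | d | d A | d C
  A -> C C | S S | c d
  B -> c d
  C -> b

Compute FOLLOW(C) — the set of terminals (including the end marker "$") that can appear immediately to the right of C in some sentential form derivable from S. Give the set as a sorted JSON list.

Compute FIRST by fixpoint:
round 1:
  A via A→c d: +{c}
  B via B→c d: +{c}
  C via C→b: +{b}
  S via S→c: +{c}
  S via S→d: +{d}
  FIRST[S]={c,d}  FIRST[A]={c}  FIRST[B]={c}  FIRST[C]={b}
round 2:
  A via A→C C: +{b}
  A via A→S S: +{d}
  FIRST[S]={c,d}  FIRST[A]={b,c,d}  FIRST[B]={c}  FIRST[C]={b}
round 3: — fixpoint
  FIRST[S]={c,d}  FIRST[A]={b,c,d}  FIRST[B]={c}  FIRST[C]={b}

FOLLOW sets:
seed FOLLOW(S) with $
iter 1:
  A→C C: FOLLOW(C) ⊇ FIRST(C) = {b}; new: +{b}
  A→S S: FOLLOW(S) ⊇ FIRST(S) = {c,d}; new: +{c,d}
  S→c B: FOLLOW(B) ⊇ FOLLOW(S) ⊇ {$,c,d}; new: +{$,c,d}
  S→d A: FOLLOW(A) ⊇ FOLLOW(S) ⊇ {$,c,d}; new: +{$,c,d}
  S→d C: FOLLOW(C) ⊇ FOLLOW(S) ⊇ {$,c,d}; new: +{$,c,d}
  FOLLOW[S]={$,c,d}  FOLLOW[A]={$,c,d}  FOLLOW[B]={$,c,d}  FOLLOW[C]={$,b,c,d}
iter 2: — fixpoint
  FOLLOW[S]={$,c,d}  FOLLOW[A]={$,c,d}  FOLLOW[B]={$,c,d}  FOLLOW[C]={$,b,c,d}

FOLLOW(C) = ["$", "b", "c", "d"]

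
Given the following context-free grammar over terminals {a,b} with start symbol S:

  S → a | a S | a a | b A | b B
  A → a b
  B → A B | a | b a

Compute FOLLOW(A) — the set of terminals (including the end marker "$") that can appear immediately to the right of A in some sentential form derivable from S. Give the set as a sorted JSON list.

FIRST iteration:
[1]
  A via A→a b: +{a}
  B via B→A B: +{a}
  B via B→b a: +{b}
  S via S→a: +{a}
  S via S→b A: +{b}
  S: {a,b}  A: {a}  B: {a,b}
[2] — fixpoint
  S: {a,b}  A: {a}  B: {a,b}

FOLLOW iteration:
seed FOLLOW(S) with $
[1]
  B→A B: FOLLOW(A) ⊇ FIRST(B) = {a,b}; new: +{a,b}
  S→b A: FOLLOW(A) ⊇ FOLLOW(S) ⊇ {$}; new: +{$}
  S→b B: FOLLOW(B) ⊇ FOLLOW(S) ⊇ {$}; new: +{$}
  S: {$}  A: {$,a,b}  B: {$}
[2] — fixpoint
  S: {$}  A: {$,a,b}  B: {$}

FOLLOW(A) = ["$", "a", "b"]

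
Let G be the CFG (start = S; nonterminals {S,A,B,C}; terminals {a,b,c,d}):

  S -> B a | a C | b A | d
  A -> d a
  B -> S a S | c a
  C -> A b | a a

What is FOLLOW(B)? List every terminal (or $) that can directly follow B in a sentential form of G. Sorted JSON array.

FIRST sets, iterate to fixpoint:
round 1:
  A via A→d a: +{d}
  B via B→c a: +{c}
  C via C→A b: +{d}
  C via C→a a: +{a}
  S via S→B a: +{c}
  S via S→a C: +{a}
  S via S→b A: +{b}
  S via S→d: +{d}
  S: {a,b,c,d}  A: {d}  B: {c}  C: {a,d}
round 2:
  B via B→S a S: +{a,b,d}
  S: {a,b,c,d}  A: {d}  B: {a,b,c,d}  C: {a,d}
round 3: (no change)
  S: {a,b,c,d}  A: {d}  B: {a,b,c,d}  C: {a,d}

FOLLOW sets:
FOLLOW(S) := {$}
pass 1:
  B→S a S: FOLLOW(S) ⊇ FIRST(a) = {a}; new: +{a}
  C→A b: FOLLOW(A) ⊇ FIRST(b) = {b}; new: +{b}
  S→B a: FOLLOW(B) ⊇ FIRST(a) = {a}; new: +{a}
  S→a C: FOLLOW(C) ⊇ FOLLOW(S) ⊇ {$,a}; new: +{$,a}
  S→b A: FOLLOW(A) ⊇ FOLLOW(S) ⊇ {$,a}; new: +{$,a}
  FOLLOW[S]={$,a}  FOLLOW[A]={$,a,b}  FOLLOW[B]={a}  FOLLOW[C]={$,a}
pass 2: done
  FOLLOW[S]={$,a}  FOLLOW[A]={$,a,b}  FOLLOW[B]={a}  FOLLOW[C]={$,a}

FOLLOW(B) = ["a"]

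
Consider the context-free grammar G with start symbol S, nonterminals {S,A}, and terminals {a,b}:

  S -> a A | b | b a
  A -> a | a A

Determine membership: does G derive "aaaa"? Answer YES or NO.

CNF form of G:
  S -> T0 A | T1 T0 | b
  A -> T0 A | a
  T0 -> a
  T1 -> b

Fill CYK table bottom-up:
  cell(0,0) a: {A,T0}  orig:{A}
  cell(1,1) a: {A,T0}  orig:{A}
  cell(2,2) a: {A,T0}  orig:{A}
  cell(3,3) a: {A,T0}  orig:{A}
  cell(0,1) aa: {A,S}
  cell(1,2) aa: {A,S}
  cell(2,3) aa: {A,S}
  cell(0,2) aaa: {A,S}
  cell(1,3) aaa: {A,S}
  cell(0,3) aaaa: {A,S}

S ∈ T[0,3] ⇒ YES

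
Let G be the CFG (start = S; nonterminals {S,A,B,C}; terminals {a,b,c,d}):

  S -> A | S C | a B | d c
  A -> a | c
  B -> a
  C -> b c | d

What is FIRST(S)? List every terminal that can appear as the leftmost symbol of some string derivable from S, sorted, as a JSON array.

FIRST sets, iterate to fixpoint:
[1]
  A via A→a: +{a}
  A via A→c: +{c}
  B via B→a: +{a}
  C via C→b c: +{b}
  C via C→d: +{d}
  S via S→A: +{a,c}
  S via S→d c: +{d}
  FIRST[S]={a,c,d}  FIRST[A]={a,c}  FIRST[B]={a}  FIRST[C]={b,d}
[2] done
  FIRST[S]={a,c,d}  FIRST[A]={a,c}  FIRST[B]={a}  FIRST[C]={b,d}

FIRST(S) = ["a", "c", "d"]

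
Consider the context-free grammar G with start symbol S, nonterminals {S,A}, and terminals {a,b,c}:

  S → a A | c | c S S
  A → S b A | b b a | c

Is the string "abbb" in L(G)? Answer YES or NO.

Convert to CNF:
  S -> T1 A | T2 X5 | c
  A -> S X3 | T0 X4 | c
  T0 -> b
  T1 -> a
  T2 -> c
  X3 -> T0 A
  X4 -> T0 T1
  X5 -> S S

Fill CYK table bottom-up:
  [0..0]={T1}  "a"  orig:{}
  [1..1]={T0}  "b"  orig:{}
  [2..2]={T0}  "b"  orig:{}
  [3..3]={T0}  "b"  orig:{}
  [0..1]=∅  "ab"
  [1..2]=∅  "bb"
  [2..3]=∅  "bb"
  [0..2]=∅  "abb"
  [1..3]=∅  "bbb"
  [0..3]=∅  "abbb"

S ∉ T[0,3] ⇒ NO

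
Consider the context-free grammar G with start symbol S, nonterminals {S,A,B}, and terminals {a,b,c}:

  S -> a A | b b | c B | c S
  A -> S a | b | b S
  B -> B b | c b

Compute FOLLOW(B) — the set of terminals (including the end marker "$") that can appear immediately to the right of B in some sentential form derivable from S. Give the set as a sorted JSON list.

FIRST iteration:
round 1:
  A via A→b: +{b}
  B via B→c b: +{c}
  S via S→a A: +{a}
  S via S→b b: +{b}
  S via S→c B: +{c}
  FIRST[S]={a,b,c}  FIRST[A]={b}  FIRST[B]={c}
round 2:
  A via A→S a: +{a,c}
  FIRST[S]={a,b,c}  FIRST[A]={a,b,c}  FIRST[B]={c}
round 3: (no change)
  FIRST[S]={a,b,c}  FIRST[A]={a,b,c}  FIRST[B]={c}

FOLLOW sets:
initialize: $ ∈ FOLLOW(S)
iter 1:
  A→S a: FOLLOW(S) ⊇ FIRST(a) = {a}; new: +{a}
  B→B b: FOLLOW(B) ⊇ FIRST(b) = {b}; new: +{b}
  S→a A: FOLLOW(A) ⊇ FOLLOW(S) ⊇ {$,a}; new: +{$,a}
  S→c B: FOLLOW(B) ⊇ FOLLOW(S) ⊇ {$,a}; new: +{$,a}
  S: {$,a}  A: {$,a}  B: {$,a,b}
iter 2: (no change)
  S: {$,a}  A: {$,a}  B: {$,a,b}

FOLLOW(B) = ["$", "a", "b"]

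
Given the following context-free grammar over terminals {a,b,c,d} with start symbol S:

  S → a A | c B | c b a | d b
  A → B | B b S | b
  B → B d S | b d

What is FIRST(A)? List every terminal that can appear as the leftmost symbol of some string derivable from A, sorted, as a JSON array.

FIRST sets, iterate to fixpoint:
iter 1:
  A via A→b: +{b}
  B via B→b d: +{b}
  S via S→a A: +{a}
  S via S→c B: +{c}
  S via S→d b: +{d}
  FIRST(S)={a,c,d}  FIRST(A)={b}  FIRST(B)={b}
iter 2: done
  FIRST(S)={a,c,d}  FIRST(A)={b}  FIRST(B)={b}

FIRST(A) = ["b"]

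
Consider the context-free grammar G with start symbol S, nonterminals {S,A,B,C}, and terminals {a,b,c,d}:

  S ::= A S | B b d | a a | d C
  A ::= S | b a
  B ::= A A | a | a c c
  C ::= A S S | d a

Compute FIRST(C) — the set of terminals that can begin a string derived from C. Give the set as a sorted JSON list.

FIRST sets, iterate to fixpoint:
pass 1:
  A via A→b a: +{b}
  B via B→A A: +{b}
  B via B→a: +{a}
  C via C→A S S: +{b}
  C via C→d a: +{d}
  S via S→A S: +{b}
  S via S→B b d: +{a}
  S via S→d C: +{d}
  FIRST(S)={a,b,d}  FIRST(A)={b}  FIRST(B)={a,b}  FIRST(C)={b,d}
pass 2:
  A via A→S: +{a,d}
  B via B→A A: +{d}
  C via C→A S S: +{a}
  FIRST(S)={a,b,d}  FIRST(A)={a,b,d}  FIRST(B)={a,b,d}  FIRST(C)={a,b,d}
pass 3: — fixpoint
  FIRST(S)={a,b,d}  FIRST(A)={a,b,d}  FIRST(B)={a,b,d}  FIRST(C)={a,b,d}

FIRST(C) = ["a", "b", "d"]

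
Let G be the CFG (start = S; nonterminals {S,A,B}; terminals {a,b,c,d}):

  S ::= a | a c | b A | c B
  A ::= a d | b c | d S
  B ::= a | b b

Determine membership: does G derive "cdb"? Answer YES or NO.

Convert to CNF:
  S -> T0 T3 | T2 A | T3 B | a
  A -> T0 T1 | T1 S | T2 T3
  B -> T2 T2 | a
  T0 -> a
  T1 -> d
  T2 -> b
  T3 -> c

Fill CYK table bottom-up:
  T[0,0] 'c' = {T3}  orig:{}
  T[1,1] 'd' = {T1}  orig:{}
  T[2,2] 'b' = {T2}  orig:{}
  T[0,1] 'cd' = ∅
  T[1,2] 'db' = ∅
  T[0,2] 'cdb' = ∅

S ∉ T[0,2] ⇒ NO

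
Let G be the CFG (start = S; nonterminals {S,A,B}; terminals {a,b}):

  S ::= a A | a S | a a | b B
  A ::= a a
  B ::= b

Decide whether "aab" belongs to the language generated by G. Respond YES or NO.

Convert to CNF:
  S -> T0 A | T0 S | T0 T0 | T1 B
  A -> T0 T0
  B -> b
  T0 -> a
  T1 -> b

Fill CYK table bottom-up:
  T[0,0] 'a' = {T0}  orig:{}
  T[1,1] 'a' = {T0}  orig:{}
  T[2,2] 'b' = {B,T1}  orig:{B}
  T[0,1] 'aa' = {A,S}
  T[1,2] 'ab' = ∅
  T[0,2] 'aab' = ∅

S ∉ T[0,2] ⇒ NO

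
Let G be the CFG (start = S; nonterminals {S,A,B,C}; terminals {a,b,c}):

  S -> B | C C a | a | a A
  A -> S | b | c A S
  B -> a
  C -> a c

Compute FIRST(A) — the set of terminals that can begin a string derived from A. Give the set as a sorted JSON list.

FIRST iteration:
round 1:
  A via A→b: +{b}
  A via A→c A S: +{c}
  B via B→a: +{a}
  C via C→a c: +{a}
  S via S→B: +{a}
  FIRST(S)={a}  FIRST(A)={b,c}  FIRST(B)={a}  FIRST(C)={a}
round 2:
  A via A→S: +{a}
  FIRST(S)={a}  FIRST(A)={a,b,c}  FIRST(B)={a}  FIRST(C)={a}
round 3: (no change)
  FIRST(S)={a}  FIRST(A)={a,b,c}  FIRST(B)={a}  FIRST(C)={a}

FIRST(A) = ["a", "b", "c"]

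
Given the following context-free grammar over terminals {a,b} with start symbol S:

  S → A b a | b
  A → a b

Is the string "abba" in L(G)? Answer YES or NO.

Convert to CNF:
  S -> A X2 | b
  A -> T0 T1
  T0 -> a
  T1 -> b
  X2 -> T1 T0

CYK fill:
  T[0,0] 'a' = {T0}  orig:{}
  T[1,1] 'b' = {S,T1}  orig:{S}
  T[2,2] 'b' = {S,T1}  orig:{S}
  T[3,3] 'a' = {T0}  orig:{}
  T[0,1] 'ab' = {A}
  T[1,2] 'bb' = ∅
  T[2,3] 'ba' = {X2}  orig:{}
  T[0,2] 'abb' = ∅
  T[1,3] 'bba' = ∅
  T[0,3] 'abba' = {S}

S ∈ T[0,3] ⇒ YES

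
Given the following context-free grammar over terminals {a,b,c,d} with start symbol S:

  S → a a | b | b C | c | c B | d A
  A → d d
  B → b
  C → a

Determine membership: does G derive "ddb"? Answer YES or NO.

Convert to CNF:
  S -> T0 A | T1 T1 | T2 C | T3 B | b | c
  A -> T0 T0
  B -> b
  C -> a
  T0 -> d
  T1 -> a
  T2 -> b
  T3 -> c

Fill CYK table bottom-up:
  cell(0,0) d: {T0}  orig:{}
  cell(1,1) d: {T0}  orig:{}
  cell(2,2) b: {B,S,T2}  orig:{B,S}
  cell(0,1) dd: {A}
  cell(1,2) db: ∅
  cell(0,2) ddb: ∅

S ∉ T[0,2] ⇒ NO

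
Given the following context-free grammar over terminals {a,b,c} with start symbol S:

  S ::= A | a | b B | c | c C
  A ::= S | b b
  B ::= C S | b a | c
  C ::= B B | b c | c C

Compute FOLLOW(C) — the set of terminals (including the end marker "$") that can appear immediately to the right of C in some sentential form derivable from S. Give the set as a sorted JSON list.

FIRST sets, iterate to fixpoint:
[1]
  A via A→b b: +{b}
  B via B→b a: +{b}
  B via B→c: +{c}
  C via C→B B: +{b,c}
  S via S→A: +{b}
  S via S→a: +{a}
  S via S→c: +{c}
  FIRST[S]={a,b,c}  FIRST[A]={b}  FIRST[B]={b,c}  FIRST[C]={b,c}
[2]
  A via A→S: +{a,c}
  FIRST[S]={a,b,c}  FIRST[A]={a,b,c}  FIRST[B]={b,c}  FIRST[C]={b,c}
[3] (no change)
  FIRST[S]={a,b,c}  FIRST[A]={a,b,c}  FIRST[B]={b,c}  FIRST[C]={b,c}

FOLLOW iteration:
FOLLOW(S) := {$}
pass 1:
  B→C S: FOLLOW(C) ⊇ FIRST(S) = {a,b,c}; new: +{a,b,c}
  C→B B: FOLLOW(B) ⊇ FIRST(B) = {b,c}; new: +{b,c}
  C→B B: FOLLOW(B) ⊇ FOLLOW(C) ⊇ {a,b,c}; new: +{a}
  S→A: FOLLOW(A) ⊇ FOLLOW(S) ⊇ {$}; new: +{$}
  S→b B: FOLLOW(B) ⊇ FOLLOW(S) ⊇ {$}; new: +{$}
  S→c C: FOLLOW(C) ⊇ FOLLOW(S) ⊇ {$}; new: +{$}
  FOLLOW[S]={$}  FOLLOW[A]={$}  FOLLOW[B]={$,a,b,c}  FOLLOW[C]={$,a,b,c}
pass 2:
  B→C S: FOLLOW(S) ⊇ FOLLOW(B) ⊇ {$,a,b,c}; new: +{a,b,c}
  S→A: FOLLOW(A) ⊇ FOLLOW(S) ⊇ {$,a,b,c}; new: +{a,b,c}
  FOLLOW[S]={$,a,b,c}  FOLLOW[A]={$,a,b,c}  FOLLOW[B]={$,a,b,c}  FOLLOW[C]={$,a,b,c}
pass 3: (no change)
  FOLLOW[S]={$,a,b,c}  FOLLOW[A]={$,a,b,c}  FOLLOW[B]={$,a,b,c}  FOLLOW[C]={$,a,b,c}

FOLLOW(C) = ["$", "a", "b", "c"]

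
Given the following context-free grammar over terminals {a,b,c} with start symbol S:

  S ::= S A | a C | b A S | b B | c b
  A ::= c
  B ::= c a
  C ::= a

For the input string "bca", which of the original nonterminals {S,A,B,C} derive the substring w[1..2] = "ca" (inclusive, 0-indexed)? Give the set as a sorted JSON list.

CNF form of G:
  S -> S A | T0 T2 | T1 C | T2 B | T2 X3
  A -> c
  B -> T0 T1
  C -> a
  T0 -> c
  T1 -> a
  T2 -> b
  X3 -> A S

Fill CYK table bottom-up — only the sub-triangle for w[1..2]:
  cell(1,1) c: {A,T0}  orig:{A}
  cell(2,2) a: {C,T1}  orig:{C}
  cell(1,2) ca: {B}

Original NTs in T[1,2] deriving "ca": ["B"]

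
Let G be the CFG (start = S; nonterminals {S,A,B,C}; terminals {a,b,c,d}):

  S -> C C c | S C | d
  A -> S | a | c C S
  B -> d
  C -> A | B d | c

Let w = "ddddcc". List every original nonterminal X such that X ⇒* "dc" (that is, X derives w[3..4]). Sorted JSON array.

Convert to CNF:
  S -> C X6 | S C | d
  A -> C X2 | S C | T0 X3 | a | d
  B -> d
  C -> B T1 | C X4 | S C | T0 X5 | a | c | d
  T0 -> c
  T1 -> d
  X2 -> C T0
  X3 -> C S
  X4 -> C T0
  X5 -> C S
  X6 -> C T0

CYK fill — only the sub-triangle for w[3..4]:
  cell(3,3) d: {A,B,C,S,T1}  orig:{A,B,C,S}
  cell(4,4) c: {C,T0}  orig:{C}
  cell(3,4) dc: {A,C,S,X2,X4,X6}  orig:{A,C,S}

Original NTs in T[3,4] deriving "dc": ["A", "C", "S"]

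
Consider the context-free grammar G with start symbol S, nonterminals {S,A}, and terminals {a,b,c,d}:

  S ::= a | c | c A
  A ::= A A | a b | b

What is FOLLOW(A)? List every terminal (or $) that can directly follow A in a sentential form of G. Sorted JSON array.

FIRST sets, iterate to fixpoint:
pass 1:
  A via A→a b: +{a}
  A via A→b: +{b}
  S via S→a: +{a}
  S via S→c: +{c}
  FIRST(S)={a,c}  FIRST(A)={a,b}
pass 2: (stable)
  FIRST(S)={a,c}  FIRST(A)={a,b}

Compute FOLLOW by fixpoint:
seed FOLLOW(S) with $
[1]
  A→A A: FOLLOW(A) ⊇ FIRST(A) = {a,b}; new: +{a,b}
  S→c A: FOLLOW(A) ⊇ FOLLOW(S) ⊇ {$}; new: +{$}
  FOLLOW(S)={$}  FOLLOW(A)={$,a,b}
[2] done
  FOLLOW(S)={$}  FOLLOW(A)={$,a,b}

FOLLOW(A) = ["$", "a", "b"]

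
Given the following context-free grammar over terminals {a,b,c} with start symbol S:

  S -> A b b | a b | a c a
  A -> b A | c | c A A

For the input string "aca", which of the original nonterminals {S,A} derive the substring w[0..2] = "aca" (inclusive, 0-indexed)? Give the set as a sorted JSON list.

CNF form of G:
  S -> A X4 | T2 T0 | T2 X5
  A -> T0 A | T1 X3 | c
  T0 -> b
  T1 -> c
  T2 -> a
  X3 -> A A
  X4 -> T0 T0
  X5 -> T1 T2

CYK fill — only the sub-triangle for w[0..2]:
  [0..0]={T2}  "a"  orig:{}
  [1..1]={A,T1}  "c"  orig:{A}
  [2..2]={T2}  "a"  orig:{}
  [0..1]=∅  "ac"
  [1..2]={X5}  "ca"  orig:{}
  [0..2]={S}  "aca"

Original NTs in T[0,2] deriving "aca": ["S"]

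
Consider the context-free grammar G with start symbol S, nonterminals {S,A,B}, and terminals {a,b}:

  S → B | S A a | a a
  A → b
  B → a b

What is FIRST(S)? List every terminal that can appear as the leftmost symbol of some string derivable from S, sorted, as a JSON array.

Compute FIRST by fixpoint:
[1]
  A via A→b: +{b}
  B via B→a b: +{a}
  S via S→B: +{a}
  FIRST[S]={a}  FIRST[A]={b}  FIRST[B]={a}
[2] (stable)
  FIRST[S]={a}  FIRST[A]={b}  FIRST[B]={a}

FIRST(S) = ["a"]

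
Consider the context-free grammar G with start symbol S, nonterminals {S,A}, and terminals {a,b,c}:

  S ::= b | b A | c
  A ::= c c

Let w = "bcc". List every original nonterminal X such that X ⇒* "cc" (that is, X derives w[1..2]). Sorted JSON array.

Convert to CNF:
  S -> T1 A | b | c
  A -> T0 T0
  T0 -> c
  T1 -> b

CYK table (by increasing span) — only the sub-triangle for w[1..2]:
  T[1,1] 'c' = {S,T0}  orig:{S}
  T[2,2] 'c' = {S,T0}  orig:{S}
  T[1,2] 'cc' = {A}

Original NTs in T[1,2] deriving "cc": ["A"]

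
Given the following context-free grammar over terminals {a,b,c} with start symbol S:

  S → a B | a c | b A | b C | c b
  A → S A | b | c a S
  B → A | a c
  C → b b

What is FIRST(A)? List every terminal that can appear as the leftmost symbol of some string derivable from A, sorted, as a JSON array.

FIRST sets, iterate to fixpoint:
pass 1:
  A via A→b: +{b}
  A via A→c a S: +{c}
  B via B→A: +{b,c}
  B via B→a c: +{a}
  C via C→b b: +{b}
  S via S→a B: +{a}
  S via S→b A: +{b}
  S via S→c b: +{c}
  S: {a,b,c}  A: {b,c}  B: {a,b,c}  C: {b}
pass 2:
  A via A→S A: +{a}
  S: {a,b,c}  A: {a,b,c}  B: {a,b,c}  C: {b}
pass 3: done
  S: {a,b,c}  A: {a,b,c}  B: {a,b,c}  C: {b}

FIRST(A) = ["a", "b", "c"]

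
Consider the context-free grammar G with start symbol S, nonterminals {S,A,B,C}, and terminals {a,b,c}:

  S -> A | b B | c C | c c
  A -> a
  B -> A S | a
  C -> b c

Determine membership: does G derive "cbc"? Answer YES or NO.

Convert to CNF:
  S -> T0 B | T1 C | T1 T1 | a
  A -> a
  B -> A S | a
  C -> T0 T1
  T0 -> b
  T1 -> c

CYK fill:
  [0..0]={T1}  "c"  orig:{}
  [1..1]={T0}  "b"  orig:{}
  [2..2]={T1}  "c"  orig:{}
  [0..1]=∅  "cb"
  [1..2]={C}  "bc"
  [0..2]={S}  "cbc"

S ∈ T[0,2] ⇒ YES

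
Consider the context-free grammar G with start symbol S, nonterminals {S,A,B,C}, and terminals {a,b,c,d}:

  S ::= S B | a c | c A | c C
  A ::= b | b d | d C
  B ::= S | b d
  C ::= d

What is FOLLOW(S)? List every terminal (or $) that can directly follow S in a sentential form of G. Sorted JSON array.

FIRST iteration:
[1]
  A via A→b: +{b}
  A via A→d C: +{d}
  B via B→b d: +{b}
  C via C→d: +{d}
  S via S→a c: +{a}
  S via S→c A: +{c}
  FIRST(S)={a,c}  FIRST(A)={b,d}  FIRST(B)={b}  FIRST(C)={d}
[2]
  B via B→S: +{a,c}
  FIRST(S)={a,c}  FIRST(A)={b,d}  FIRST(B)={a,b,c}  FIRST(C)={d}
[3] (stable)
  FIRST(S)={a,c}  FIRST(A)={b,d}  FIRST(B)={a,b,c}  FIRST(C)={d}

FOLLOW iteration:
FOLLOW(S) := {$}
round 1:
  S→S B: FOLLOW(S) ⊇ FIRST(B) = {a,b,c}; new: +{a,b,c}
  S→S B: FOLLOW(B) ⊇ FOLLOW(S) ⊇ {$,a,b,c}; new: +{$,a,b,c}
  S→c A: FOLLOW(A) ⊇ FOLLOW(S) ⊇ {$,a,b,c}; new: +{$,a,b,c}
  S→c C: FOLLOW(C) ⊇ FOLLOW(S) ⊇ {$,a,b,c}; new: +{$,a,b,c}
  FOLLOW(S)={$,a,b,c}  FOLLOW(A)={$,a,b,c}  FOLLOW(B)={$,a,b,c}  FOLLOW(C)={$,a,b,c}
round 2: done
  FOLLOW(S)={$,a,b,c}  FOLLOW(A)={$,a,b,c}  FOLLOW(B)={$,a,b,c}  FOLLOW(C)={$,a,b,c}

FOLLOW(S) = ["$", "a", "b", "c"]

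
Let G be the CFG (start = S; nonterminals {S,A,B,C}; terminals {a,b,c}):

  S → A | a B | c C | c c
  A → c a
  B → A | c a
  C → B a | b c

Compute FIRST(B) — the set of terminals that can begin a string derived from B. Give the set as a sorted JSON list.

FIRST sets, iterate to fixpoint:
pass 1:
  A via A→c a: +{c}
  B via B→A: +{c}
  C via C→B a: +{c}
  C via C→b c: +{b}
  S via S→A: +{c}
  S via S→a B: +{a}
  S: {a,c}  A: {c}  B: {c}  C: {b,c}
pass 2: (no change)
  S: {a,c}  A: {c}  B: {c}  C: {b,c}

FIRST(B) = ["c"]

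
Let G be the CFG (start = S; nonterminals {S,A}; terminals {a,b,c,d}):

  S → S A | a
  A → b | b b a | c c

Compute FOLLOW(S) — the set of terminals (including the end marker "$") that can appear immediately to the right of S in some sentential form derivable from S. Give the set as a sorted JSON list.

FIRST iteration:
iter 1:
  A via A→b: +{b}
  A via A→c c: +{c}
  S via S→a: +{a}
  FIRST[S]={a}  FIRST[A]={b,c}
iter 2: (stable)
  FIRST[S]={a}  FIRST[A]={b,c}

Compute FOLLOW by fixpoint:
seed FOLLOW(S) with $
round 1:
  S→S A: FOLLOW(S) ⊇ FIRST(A) = {b,c}; new: +{b,c}
  S→S A: FOLLOW(A) ⊇ FOLLOW(S) ⊇ {$,b,c}; new: +{$,b,c}
  S: {$,b,c}  A: {$,b,c}
round 2: (stable)
  S: {$,b,c}  A: {$,b,c}

FOLLOW(S) = ["$", "b", "c"]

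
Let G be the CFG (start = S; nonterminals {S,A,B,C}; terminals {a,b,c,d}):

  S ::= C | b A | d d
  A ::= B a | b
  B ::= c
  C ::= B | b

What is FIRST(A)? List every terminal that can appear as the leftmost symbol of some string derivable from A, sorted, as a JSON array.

FIRST sets, iterate to fixpoint:
iter 1:
  A via A→b: +{b}
  B via B→c: +{c}
  C via C→B: +{c}
  C via C→b: +{b}
  S via S→C: +{b,c}
  S via S→d d: +{d}
  FIRST[S]={b,c,d}  FIRST[A]={b}  FIRST[B]={c}  FIRST[C]={b,c}
iter 2:
  A via A→B a: +{c}
  FIRST[S]={b,c,d}  FIRST[A]={b,c}  FIRST[B]={c}  FIRST[C]={b,c}
iter 3: (no change)
  FIRST[S]={b,c,d}  FIRST[A]={b,c}  FIRST[B]={c}  FIRST[C]={b,c}

FIRST(A) = ["b", "c"]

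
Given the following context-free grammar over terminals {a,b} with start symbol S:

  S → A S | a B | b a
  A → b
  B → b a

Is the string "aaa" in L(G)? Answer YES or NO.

CNF form of G:
  S -> A S | T0 T1 | T1 B
  A -> b
  B -> T0 T1
  T0 -> b
  T1 -> a

CYK fill:
  [0..0]={T1}  "a"  orig:{}
  [1..1]={T1}  "a"  orig:{}
  [2..2]={T1}  "a"  orig:{}
  [0..1]=∅  "aa"
  [1..2]=∅  "aa"
  [0..2]=∅  "aaa"

S ∉ T[0,2] ⇒ NO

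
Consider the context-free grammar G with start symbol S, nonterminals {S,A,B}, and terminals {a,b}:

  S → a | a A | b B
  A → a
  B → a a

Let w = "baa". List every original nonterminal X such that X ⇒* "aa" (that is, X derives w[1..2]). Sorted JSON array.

Convert to CNF:
  S -> T0 A | T1 B | a
  A -> a
  B -> T0 T0
  T0 -> a
  T1 -> b

CYK table (by increasing span) — only the sub-triangle for w[1..2]:
  T[1,1] 'a' = {A,S,T0}  orig:{A,S}
  T[2,2] 'a' = {A,S,T0}  orig:{A,S}
  T[1,2] 'aa' = {B,S}

Original NTs in T[1,2] deriving "aa": ["B", "S"]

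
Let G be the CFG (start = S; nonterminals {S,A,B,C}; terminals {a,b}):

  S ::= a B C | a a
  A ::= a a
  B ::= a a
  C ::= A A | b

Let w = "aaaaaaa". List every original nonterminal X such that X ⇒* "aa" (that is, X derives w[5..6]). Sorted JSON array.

Convert to CNF:
  S -> T0 T0 | T0 X1
  A -> T0 T0
  B -> T0 T0
  C -> A A | b
  T0 -> a
  X1 -> B C

Fill CYK table bottom-up (cells [i..j] with 5 ≤ i ≤ j ≤ 6 only):
  [5..5]={T0}  "a"  orig:{}
  [6..6]={T0}  "a"  orig:{}
  [5..6]={A,B,S}  "aa"

Original NTs in T[5,6] deriving "aa": ["A", "B", "S"]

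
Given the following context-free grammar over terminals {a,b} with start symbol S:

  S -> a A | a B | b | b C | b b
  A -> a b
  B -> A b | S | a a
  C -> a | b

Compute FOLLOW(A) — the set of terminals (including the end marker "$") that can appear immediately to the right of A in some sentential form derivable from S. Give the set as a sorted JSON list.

FIRST iteration:
round 1:
  A via A→a b: +{a}
  B via B→A b: +{a}
  C via C→a: +{a}
  C via C→b: +{b}
  S via S→a A: +{a}
  S via S→b: +{b}
  FIRST[S]={a,b}  FIRST[A]={a}  FIRST[B]={a}  FIRST[C]={a,b}
round 2:
  B via B→S: +{b}
  FIRST[S]={a,b}  FIRST[A]={a}  FIRST[B]={a,b}  FIRST[C]={a,b}
round 3: — fixpoint
  FIRST[S]={a,b}  FIRST[A]={a}  FIRST[B]={a,b}  FIRST[C]={a,b}

FOLLOW iteration:
seed FOLLOW(S) with $
round 1:
  B→A b: FOLLOW(A) ⊇ FIRST(b) = {b}; new: +{b}
  S→a A: FOLLOW(A) ⊇ FOLLOW(S) ⊇ {$}; new: +{$}
  S→a B: FOLLOW(B) ⊇ FOLLOW(S) ⊇ {$}; new: +{$}
  S→b C: FOLLOW(C) ⊇ FOLLOW(S) ⊇ {$}; new: +{$}
  S: {$}  A: {$,b}  B: {$}  C: {$}
round 2: — fixpoint
  S: {$}  A: {$,b}  B: {$}  C: {$}

FOLLOW(A) = ["$", "b"]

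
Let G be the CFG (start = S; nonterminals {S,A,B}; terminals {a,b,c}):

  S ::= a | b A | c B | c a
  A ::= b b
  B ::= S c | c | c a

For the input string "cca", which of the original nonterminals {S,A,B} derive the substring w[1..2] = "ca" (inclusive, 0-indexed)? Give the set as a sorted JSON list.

Convert to CNF:
  S -> T0 A | T1 B | T1 T2 | a
  A -> T0 T0
  B -> S T1 | T1 T2 | c
  T0 -> b
  T1 -> c
  T2 -> a

CYK table (by increasing span), restricted to cells inside w[1..2]:
  T[1,1] 'c' = {B,T1}  orig:{B}
  T[2,2] 'a' = {S,T2}  orig:{S}
  T[1,2] 'ca' = {B,S}

Original NTs in T[1,2] deriving "ca": ["B", "S"]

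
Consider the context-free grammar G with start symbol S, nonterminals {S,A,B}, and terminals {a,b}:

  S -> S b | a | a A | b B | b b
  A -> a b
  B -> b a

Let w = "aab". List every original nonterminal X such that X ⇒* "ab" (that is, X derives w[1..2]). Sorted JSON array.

Convert to CNF:
  S -> S T1 | T0 A | T1 B | T1 T1 | a
  A -> T0 T1
  B -> T1 T0
  T0 -> a
  T1 -> b

Fill CYK table bottom-up (cells [i..j] with 1 ≤ i ≤ j ≤ 2 only):
  [1..1]={S,T0}  "a"  orig:{S}
  [2..2]={T1}  "b"  orig:{}
  [1..2]={A,S}  "ab"

Original NTs in T[1,2] deriving "ab": ["A", "S"]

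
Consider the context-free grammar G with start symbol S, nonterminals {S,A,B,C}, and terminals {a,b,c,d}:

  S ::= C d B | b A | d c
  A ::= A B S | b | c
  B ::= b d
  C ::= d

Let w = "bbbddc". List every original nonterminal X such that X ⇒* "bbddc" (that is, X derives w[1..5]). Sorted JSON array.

Convert to CNF:
  S -> C X4 | T0 A | T1 T2
  A -> A X3 | b | c
  B -> T0 T1
  C -> d
  T0 -> b
  T1 -> d
  T2 -> c
  X3 -> B S
  X4 -> T1 B

Fill CYK table bottom-up (cells [i..j] with 1 ≤ i ≤ j ≤ 5 only):
  cell(1,1) b: {A,T0}  orig:{A}
  cell(2,2) b: {A,T0}  orig:{A}
  cell(3,3) d: {C,T1}  orig:{C}
  cell(4,4) d: {C,T1}  orig:{C}
  cell(5,5) c: {A,T2}  orig:{A}
  cell(1,2) bb: {S}
  cell(2,3) bd: {B}
  cell(3,4) dd: ∅
  cell(4,5) dc: {S}
  cell(1,3) bbd: ∅
  cell(2,4) bdd: ∅
  cell(3,5) ddc: ∅
  cell(1,4) bbdd: ∅
  cell(2,5) bddc: {X3}  orig:{}
  cell(1,5) bbddc: {A}

Original NTs in T[1,5] deriving "bbddc": ["A"]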